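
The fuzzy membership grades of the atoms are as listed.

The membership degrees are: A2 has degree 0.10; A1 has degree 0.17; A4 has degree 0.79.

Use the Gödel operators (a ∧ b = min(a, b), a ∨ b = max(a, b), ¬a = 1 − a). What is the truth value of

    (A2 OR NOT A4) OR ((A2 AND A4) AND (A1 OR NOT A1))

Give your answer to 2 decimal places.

0.21

NOT A4 = 1 − 0.79 = 0.21
A2 OR NOT A4 = max(a, b) on (0.10, 0.21) = 0.21
A2 AND A4 = min(a, b) on (0.10, 0.79) = 0.10
NOT A1 = 1 − 0.17 = 0.83
A1 OR NOT A1 = max(a, b) on (0.17, 0.83) = 0.83
(A2 AND A4) AND (A1 OR NOT A1) = min(a, b) on (0.10, 0.83) = 0.10
(A2 OR NOT A4) OR ((A2 AND A4) AND (A1 OR NOT A1)) = max(a, b) on (0.21, 0.10) = 0.21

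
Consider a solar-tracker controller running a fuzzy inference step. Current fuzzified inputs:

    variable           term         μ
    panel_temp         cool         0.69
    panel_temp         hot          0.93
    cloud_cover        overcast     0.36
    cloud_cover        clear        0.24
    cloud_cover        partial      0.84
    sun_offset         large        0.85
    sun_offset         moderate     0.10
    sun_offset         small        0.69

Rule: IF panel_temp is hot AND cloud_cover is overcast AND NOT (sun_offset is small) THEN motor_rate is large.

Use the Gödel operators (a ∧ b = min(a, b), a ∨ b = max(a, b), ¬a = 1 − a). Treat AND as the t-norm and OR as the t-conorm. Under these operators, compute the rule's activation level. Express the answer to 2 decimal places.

0.31

firing strength: hot=0.93, overcast=0.36, ¬small=1−0.69=0.31; AND[min(a, b)] → w = 0.31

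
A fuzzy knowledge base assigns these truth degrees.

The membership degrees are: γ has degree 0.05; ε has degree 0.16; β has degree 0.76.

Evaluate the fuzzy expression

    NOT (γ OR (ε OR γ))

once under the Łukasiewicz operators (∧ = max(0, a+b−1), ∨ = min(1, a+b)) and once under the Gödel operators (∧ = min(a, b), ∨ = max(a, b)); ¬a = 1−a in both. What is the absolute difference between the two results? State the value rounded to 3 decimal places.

0.100

Under Łukasiewicz:
  ε OR γ = min(1, a+b) on (0.16, 0.05) = 0.21
  γ OR (ε OR γ) = min(1, a+b) on (0.05, 0.21) = 0.26
  NOT (γ OR (ε OR γ)) = 1 − 0.26 = 0.74
  → value = 0.7400
Under Gödel:
  ε OR γ = max(a, b) on (0.16, 0.05) = 0.16
  γ OR (ε OR γ) = max(a, b) on (0.05, 0.16) = 0.16
  NOT (γ OR (ε OR γ)) = 1 − 0.16 = 0.84
  → value = 0.8400
|0.7400 − 0.8400| = 0.100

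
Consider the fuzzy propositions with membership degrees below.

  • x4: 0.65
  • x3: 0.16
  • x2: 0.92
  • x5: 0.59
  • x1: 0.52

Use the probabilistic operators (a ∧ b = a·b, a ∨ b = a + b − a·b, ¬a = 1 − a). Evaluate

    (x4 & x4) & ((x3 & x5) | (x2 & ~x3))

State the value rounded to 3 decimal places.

0.336

x4 & x4 = a·b on (0.6500, 0.6500) = 0.4225
x3 & x5 = a·b on (0.1600, 0.5900) = 0.0944
~x3 = 1 − 0.1600 = 0.8400
x2 & ~x3 = a·b on (0.9200, 0.8400) = 0.7728
(x3 & x5) | (x2 & ~x3) = a + b − a·b on (0.0944, 0.7728) = 0.7942
(x4 & x4) & ((x3 & x5) | (x2 & ~x3)) = a·b on (0.4225, 0.7942) = 0.3356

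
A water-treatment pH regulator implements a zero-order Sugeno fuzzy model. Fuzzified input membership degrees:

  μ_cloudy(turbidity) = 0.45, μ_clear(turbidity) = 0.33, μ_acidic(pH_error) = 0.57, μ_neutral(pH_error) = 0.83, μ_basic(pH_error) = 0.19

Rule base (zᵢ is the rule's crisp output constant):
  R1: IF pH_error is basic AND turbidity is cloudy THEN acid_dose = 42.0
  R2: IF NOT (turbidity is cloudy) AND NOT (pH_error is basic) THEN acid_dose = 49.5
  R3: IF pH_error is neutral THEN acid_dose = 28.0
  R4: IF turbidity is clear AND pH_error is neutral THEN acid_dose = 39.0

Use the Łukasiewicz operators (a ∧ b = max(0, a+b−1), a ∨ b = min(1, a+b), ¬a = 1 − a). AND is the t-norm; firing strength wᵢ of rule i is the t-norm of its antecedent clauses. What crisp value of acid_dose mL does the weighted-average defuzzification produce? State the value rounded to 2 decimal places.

R1 (z=42.0): basic=0.19, cloudy=0.45; AND[max(0, a+b−1)] → w = 0.00
R2 (z=49.5): ¬cloudy=1−0.45=0.55, ¬basic=1−0.19=0.81; AND[max(0, a+b−1)] → w = 0.36
R3 (z=28.0): neutral=0.83 → w = 0.83
R4 (z=39.0): clear=0.33, neutral=0.83; AND[max(0, a+b−1)] → w = 0.16
Weighted average = (0.00·42.0 + 0.36·49.5 + 0.83·28.0 + 0.16·39.0) / (0.00 + 0.36 + 0.83 + 0.16)
  = 47.3000 / 1.3500 = 35.04

35.04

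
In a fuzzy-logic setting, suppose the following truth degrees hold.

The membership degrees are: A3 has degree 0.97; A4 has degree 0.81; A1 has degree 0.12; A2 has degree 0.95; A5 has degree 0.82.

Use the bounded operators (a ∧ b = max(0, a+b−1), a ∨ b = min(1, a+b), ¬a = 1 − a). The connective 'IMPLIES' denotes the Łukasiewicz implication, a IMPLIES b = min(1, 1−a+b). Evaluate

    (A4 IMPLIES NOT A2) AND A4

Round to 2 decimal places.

0.05

NOT A2 = 1 − 0.95 = 0.05
A4 IMPLIES NOT A2  [Łukasiewicz: min(1, 1−a+b)] with a=0.81, b=0.05 → 0.24
(A4 IMPLIES NOT A2) AND A4 = max(0, a+b−1) on (0.24, 0.81) = 0.05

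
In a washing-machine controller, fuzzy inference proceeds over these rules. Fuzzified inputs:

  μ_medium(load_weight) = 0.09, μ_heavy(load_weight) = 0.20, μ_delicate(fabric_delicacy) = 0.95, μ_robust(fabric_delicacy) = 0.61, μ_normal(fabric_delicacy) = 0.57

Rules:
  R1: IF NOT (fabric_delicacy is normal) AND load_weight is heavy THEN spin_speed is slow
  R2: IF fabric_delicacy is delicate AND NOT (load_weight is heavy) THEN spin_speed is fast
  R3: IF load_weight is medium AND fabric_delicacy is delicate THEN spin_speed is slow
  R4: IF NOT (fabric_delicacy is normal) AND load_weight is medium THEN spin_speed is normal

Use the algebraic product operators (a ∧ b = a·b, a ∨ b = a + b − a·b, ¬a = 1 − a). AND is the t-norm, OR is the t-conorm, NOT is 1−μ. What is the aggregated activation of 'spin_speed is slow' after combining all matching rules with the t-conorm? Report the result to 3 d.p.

0.164

R1: ¬normal=1−0.57=0.43, heavy=0.20; AND[a·b] → w = 0.0860
R2: delicate=0.95, ¬heavy=1−0.20=0.80; AND[a·b] → w = 0.7600
R3: medium=0.09, delicate=0.95; AND[a·b] → w = 0.0855
R4: ¬normal=1−0.57=0.43, medium=0.09; AND[a·b] → w = 0.0387
Rules with consequent 'slow': {R1, R3} → strengths 0.0860, 0.0855
Aggregate via t-conorm [a + b − a·b]: 0.1641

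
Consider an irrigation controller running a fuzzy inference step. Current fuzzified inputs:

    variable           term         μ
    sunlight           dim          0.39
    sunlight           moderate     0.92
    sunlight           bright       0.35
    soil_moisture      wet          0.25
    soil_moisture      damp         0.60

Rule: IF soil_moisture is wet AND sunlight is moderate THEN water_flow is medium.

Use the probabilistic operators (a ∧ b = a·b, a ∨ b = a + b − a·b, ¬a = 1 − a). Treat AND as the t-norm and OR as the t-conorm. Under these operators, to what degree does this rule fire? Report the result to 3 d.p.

firing strength: wet=0.25, moderate=0.92; AND[a·b] → w = 0.2300

0.230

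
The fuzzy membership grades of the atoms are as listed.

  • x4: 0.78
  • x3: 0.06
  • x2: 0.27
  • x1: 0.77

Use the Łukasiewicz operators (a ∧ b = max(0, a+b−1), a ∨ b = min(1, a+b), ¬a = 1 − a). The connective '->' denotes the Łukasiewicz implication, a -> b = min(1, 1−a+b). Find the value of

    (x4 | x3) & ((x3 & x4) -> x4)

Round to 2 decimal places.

0.84

x4 | x3 = min(1, a+b) on (0.78, 0.06) = 0.84
x3 & x4 = max(0, a+b−1) on (0.06, 0.78) = 0.00
(x3 & x4) -> x4  [Łukasiewicz: min(1, 1−a+b)] with a=0.00, b=0.78 → 1.00
(x4 | x3) & ((x3 & x4) -> x4) = max(0, a+b−1) on (0.84, 1.00) = 0.84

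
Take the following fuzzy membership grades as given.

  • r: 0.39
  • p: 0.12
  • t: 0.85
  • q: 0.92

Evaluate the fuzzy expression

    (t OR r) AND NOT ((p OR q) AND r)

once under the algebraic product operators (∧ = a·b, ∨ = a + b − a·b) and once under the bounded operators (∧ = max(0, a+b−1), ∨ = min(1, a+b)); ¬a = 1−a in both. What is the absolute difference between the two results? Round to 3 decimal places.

Under algebraic product:
  t OR r = a + b − a·b on (0.8500, 0.3900) = 0.9085
  p OR q = a + b − a·b on (0.1200, 0.9200) = 0.9296
  (p OR q) AND r = a·b on (0.9296, 0.3900) = 0.3625
  NOT ((p OR q) AND r) = 1 − 0.3625 = 0.6375
  (t OR r) AND NOT ((p OR q) AND r) = a·b on (0.9085, 0.6375) = 0.5791
  → value = 0.5791
Under bounded:
  t OR r = min(1, a+b) on (0.85, 0.39) = 1.00
  p OR q = min(1, a+b) on (0.12, 0.92) = 1.00
  (p OR q) AND r = max(0, a+b−1) on (1.00, 0.39) = 0.39
  NOT ((p OR q) AND r) = 1 − 0.39 = 0.61
  (t OR r) AND NOT ((p OR q) AND r) = max(0, a+b−1) on (1.00, 0.61) = 0.61
  → value = 0.6100
|0.5791 − 0.6100| = 0.031

0.031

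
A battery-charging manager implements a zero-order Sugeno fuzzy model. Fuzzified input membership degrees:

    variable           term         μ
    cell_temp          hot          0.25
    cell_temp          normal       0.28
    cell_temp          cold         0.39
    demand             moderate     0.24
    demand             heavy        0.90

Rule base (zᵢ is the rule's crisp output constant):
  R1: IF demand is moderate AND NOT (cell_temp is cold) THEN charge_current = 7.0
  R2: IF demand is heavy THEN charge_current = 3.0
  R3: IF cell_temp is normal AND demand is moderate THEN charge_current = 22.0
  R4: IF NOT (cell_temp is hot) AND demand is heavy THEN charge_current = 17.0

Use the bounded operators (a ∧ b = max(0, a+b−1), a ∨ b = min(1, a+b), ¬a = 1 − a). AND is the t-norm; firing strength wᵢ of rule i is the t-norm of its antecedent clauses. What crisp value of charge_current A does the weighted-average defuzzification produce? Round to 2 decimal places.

8.87

R1 (z=7.0): moderate=0.24, ¬cold=1−0.39=0.61; AND[max(0, a+b−1)] → w = 0.00
R2 (z=3.0): heavy=0.90 → w = 0.90
R3 (z=22.0): normal=0.28, moderate=0.24; AND[max(0, a+b−1)] → w = 0.00
R4 (z=17.0): ¬hot=1−0.25=0.75, heavy=0.90; AND[max(0, a+b−1)] → w = 0.65
Weighted average = (0.00·7.0 + 0.90·3.0 + 0.00·22.0 + 0.65·17.0) / (0.00 + 0.90 + 0.00 + 0.65)
  = 13.7500 / 1.5500 = 8.87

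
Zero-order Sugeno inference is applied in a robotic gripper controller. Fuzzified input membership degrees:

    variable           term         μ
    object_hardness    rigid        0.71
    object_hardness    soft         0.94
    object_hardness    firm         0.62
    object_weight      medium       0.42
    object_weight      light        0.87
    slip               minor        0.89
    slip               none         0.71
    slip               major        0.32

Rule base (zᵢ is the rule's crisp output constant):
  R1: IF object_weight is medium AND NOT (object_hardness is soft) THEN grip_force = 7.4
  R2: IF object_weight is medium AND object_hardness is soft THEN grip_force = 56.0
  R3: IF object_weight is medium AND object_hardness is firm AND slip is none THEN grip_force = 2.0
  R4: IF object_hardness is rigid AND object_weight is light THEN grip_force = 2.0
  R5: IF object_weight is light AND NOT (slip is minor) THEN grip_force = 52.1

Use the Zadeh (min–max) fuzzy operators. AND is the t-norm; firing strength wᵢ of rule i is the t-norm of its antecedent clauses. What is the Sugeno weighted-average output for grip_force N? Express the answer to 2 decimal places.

R1 (z=7.4): medium=0.42, ¬soft=1−0.94=0.06; AND[min(a, b)] → w = 0.06
R2 (z=56.0): medium=0.42, soft=0.94; AND[min(a, b)] → w = 0.42
R3 (z=2.0): medium=0.42, firm=0.62, none=0.71; AND[min(a, b)] → w = 0.42
R4 (z=2.0): rigid=0.71, light=0.87; AND[min(a, b)] → w = 0.71
R5 (z=52.1): light=0.87, ¬minor=1−0.89=0.11; AND[min(a, b)] → w = 0.11
Weighted average = (0.06·7.4 + 0.42·56.0 + 0.42·2.0 + 0.71·2.0 + 0.11·52.1) / (0.06 + 0.42 + 0.42 + 0.71 + 0.11)
  = 31.9550 / 1.7200 = 18.58

18.58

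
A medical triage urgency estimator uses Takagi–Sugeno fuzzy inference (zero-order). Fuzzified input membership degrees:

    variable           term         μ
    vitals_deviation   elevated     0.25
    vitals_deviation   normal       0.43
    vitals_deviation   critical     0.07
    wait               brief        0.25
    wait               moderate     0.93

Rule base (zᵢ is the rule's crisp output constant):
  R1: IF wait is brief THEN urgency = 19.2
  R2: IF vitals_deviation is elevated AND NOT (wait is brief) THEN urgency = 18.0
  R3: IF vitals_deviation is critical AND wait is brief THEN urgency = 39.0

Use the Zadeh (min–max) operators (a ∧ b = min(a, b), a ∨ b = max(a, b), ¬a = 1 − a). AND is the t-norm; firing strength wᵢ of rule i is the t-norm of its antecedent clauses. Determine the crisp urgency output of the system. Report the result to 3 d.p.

21.105

R1 (z=19.2): brief=0.25 → w = 0.25
R2 (z=18.0): elevated=0.25, ¬brief=1−0.25=0.75; AND[min(a, b)] → w = 0.25
R3 (z=39.0): critical=0.07, brief=0.25; AND[min(a, b)] → w = 0.07
Weighted average = (0.25·19.2 + 0.25·18.0 + 0.07·39.0) / (0.25 + 0.25 + 0.07)
  = 12.0300 / 0.5700 = 21.105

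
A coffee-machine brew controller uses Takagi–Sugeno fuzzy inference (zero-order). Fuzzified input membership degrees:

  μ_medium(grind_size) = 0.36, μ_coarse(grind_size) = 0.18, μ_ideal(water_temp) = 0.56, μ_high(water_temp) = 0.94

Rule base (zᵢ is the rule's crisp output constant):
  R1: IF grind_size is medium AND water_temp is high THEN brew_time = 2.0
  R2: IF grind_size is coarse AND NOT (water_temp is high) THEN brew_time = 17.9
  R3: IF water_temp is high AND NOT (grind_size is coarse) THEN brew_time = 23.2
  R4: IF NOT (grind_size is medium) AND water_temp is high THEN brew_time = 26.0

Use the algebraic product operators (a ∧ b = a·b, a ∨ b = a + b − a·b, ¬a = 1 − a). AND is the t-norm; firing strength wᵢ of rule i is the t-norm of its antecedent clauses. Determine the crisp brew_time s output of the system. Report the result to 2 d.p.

19.98

R1 (z=2.0): medium=0.36, high=0.94; AND[a·b] → w = 0.3384
R2 (z=17.9): coarse=0.18, ¬high=1−0.94=0.06; AND[a·b] → w = 0.0108
R3 (z=23.2): high=0.94, ¬coarse=1−0.18=0.82; AND[a·b] → w = 0.7708
R4 (z=26.0): ¬medium=1−0.36=0.64, high=0.94; AND[a·b] → w = 0.6016
Weighted average = (0.3384·2.0 + 0.0108·17.9 + 0.7708·23.2 + 0.6016·26.0) / (0.3384 + 0.0108 + 0.7708 + 0.6016)
  = 34.3943 / 1.7216 = 19.98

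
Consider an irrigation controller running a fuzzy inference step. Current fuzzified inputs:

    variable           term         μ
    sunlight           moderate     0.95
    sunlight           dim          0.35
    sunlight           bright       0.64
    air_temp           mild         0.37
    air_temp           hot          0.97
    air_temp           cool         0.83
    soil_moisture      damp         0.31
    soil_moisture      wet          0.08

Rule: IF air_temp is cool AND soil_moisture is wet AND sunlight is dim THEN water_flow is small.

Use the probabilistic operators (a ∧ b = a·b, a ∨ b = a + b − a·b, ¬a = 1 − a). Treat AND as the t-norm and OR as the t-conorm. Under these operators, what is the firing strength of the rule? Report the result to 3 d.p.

0.023

firing strength: cool=0.83, wet=0.08, dim=0.35; AND[a·b] → w = 0.0232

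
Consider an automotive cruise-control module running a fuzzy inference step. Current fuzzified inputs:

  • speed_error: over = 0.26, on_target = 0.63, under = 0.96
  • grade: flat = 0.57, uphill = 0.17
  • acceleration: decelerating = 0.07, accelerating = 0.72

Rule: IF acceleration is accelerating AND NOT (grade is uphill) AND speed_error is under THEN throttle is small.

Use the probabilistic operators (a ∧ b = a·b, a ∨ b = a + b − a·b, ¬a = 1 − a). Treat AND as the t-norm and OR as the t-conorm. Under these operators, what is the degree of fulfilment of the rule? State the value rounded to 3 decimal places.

0.574

firing strength: accelerating=0.72, ¬uphill=1−0.17=0.83, under=0.96; AND[a·b] → w = 0.5737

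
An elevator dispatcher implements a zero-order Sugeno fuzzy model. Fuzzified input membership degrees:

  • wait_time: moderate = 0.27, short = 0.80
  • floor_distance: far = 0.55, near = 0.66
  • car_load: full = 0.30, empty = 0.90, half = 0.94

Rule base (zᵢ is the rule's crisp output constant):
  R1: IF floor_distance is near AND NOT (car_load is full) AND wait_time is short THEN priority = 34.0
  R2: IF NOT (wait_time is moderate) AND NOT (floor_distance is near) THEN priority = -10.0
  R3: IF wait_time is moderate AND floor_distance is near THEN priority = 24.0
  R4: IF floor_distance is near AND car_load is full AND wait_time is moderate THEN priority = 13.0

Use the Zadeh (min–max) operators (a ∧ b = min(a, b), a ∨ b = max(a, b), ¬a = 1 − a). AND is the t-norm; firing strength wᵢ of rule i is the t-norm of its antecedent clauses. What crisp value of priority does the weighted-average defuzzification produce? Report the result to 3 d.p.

18.851

R1 (z=34.0): near=0.66, ¬full=1−0.30=0.70, short=0.80; AND[min(a, b)] → w = 0.66
R2 (z=-10.0): ¬moderate=1−0.27=0.73, ¬near=1−0.66=0.34; AND[min(a, b)] → w = 0.34
R3 (z=24.0): moderate=0.27, near=0.66; AND[min(a, b)] → w = 0.27
R4 (z=13.0): near=0.66, full=0.30, moderate=0.27; AND[min(a, b)] → w = 0.27
Weighted average = (0.66·34.0 + 0.34·-10.0 + 0.27·24.0 + 0.27·13.0) / (0.66 + 0.34 + 0.27 + 0.27)
  = 29.0300 / 1.5400 = 18.851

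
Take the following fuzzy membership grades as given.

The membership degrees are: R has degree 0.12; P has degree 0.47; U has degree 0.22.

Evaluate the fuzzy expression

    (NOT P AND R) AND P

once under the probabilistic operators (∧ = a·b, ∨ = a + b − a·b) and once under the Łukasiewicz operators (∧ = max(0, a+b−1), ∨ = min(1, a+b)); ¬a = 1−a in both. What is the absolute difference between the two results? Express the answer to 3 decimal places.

Under probabilistic:
  NOT P = 1 − 0.4700 = 0.5300
  NOT P AND R = a·b on (0.5300, 0.1200) = 0.0636
  (NOT P AND R) AND P = a·b on (0.0636, 0.4700) = 0.0299
  → value = 0.0299
Under Łukasiewicz:
  NOT P = 1 − 0.47 = 0.53
  NOT P AND R = max(0, a+b−1) on (0.53, 0.12) = 0.00
  (NOT P AND R) AND P = max(0, a+b−1) on (0.00, 0.47) = 0.00
  → value = 0.0000
|0.0299 − 0.0000| = 0.030

0.030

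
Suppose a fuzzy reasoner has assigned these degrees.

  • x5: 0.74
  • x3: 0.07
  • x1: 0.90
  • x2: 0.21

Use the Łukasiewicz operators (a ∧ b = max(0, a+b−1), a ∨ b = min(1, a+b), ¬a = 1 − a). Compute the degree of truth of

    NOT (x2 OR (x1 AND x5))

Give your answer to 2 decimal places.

0.15

x1 AND x5 = max(0, a+b−1) on (0.90, 0.74) = 0.64
x2 OR (x1 AND x5) = min(1, a+b) on (0.21, 0.64) = 0.85
NOT (x2 OR (x1 AND x5)) = 1 − 0.85 = 0.15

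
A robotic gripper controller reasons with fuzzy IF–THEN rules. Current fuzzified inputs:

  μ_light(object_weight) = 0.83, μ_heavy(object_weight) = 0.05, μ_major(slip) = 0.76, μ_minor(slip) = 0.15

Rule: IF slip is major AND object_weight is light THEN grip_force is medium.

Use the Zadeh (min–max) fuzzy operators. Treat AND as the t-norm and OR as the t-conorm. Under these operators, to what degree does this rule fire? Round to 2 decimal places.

firing strength: major=0.76, light=0.83; AND[min(a, b)] → w = 0.76

0.76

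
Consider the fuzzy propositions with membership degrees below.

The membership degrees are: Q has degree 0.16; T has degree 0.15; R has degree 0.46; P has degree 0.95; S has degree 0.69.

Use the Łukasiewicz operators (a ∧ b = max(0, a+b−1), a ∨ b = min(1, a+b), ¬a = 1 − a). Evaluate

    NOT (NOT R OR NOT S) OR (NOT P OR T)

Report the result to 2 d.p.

0.35

NOT R = 1 − 0.46 = 0.54
NOT S = 1 − 0.69 = 0.31
NOT R OR NOT S = min(1, a+b) on (0.54, 0.31) = 0.85
NOT (NOT R OR NOT S) = 1 − 0.85 = 0.15
NOT P = 1 − 0.95 = 0.05
NOT P OR T = min(1, a+b) on (0.05, 0.15) = 0.20
NOT (NOT R OR NOT S) OR (NOT P OR T) = min(1, a+b) on (0.15, 0.20) = 0.35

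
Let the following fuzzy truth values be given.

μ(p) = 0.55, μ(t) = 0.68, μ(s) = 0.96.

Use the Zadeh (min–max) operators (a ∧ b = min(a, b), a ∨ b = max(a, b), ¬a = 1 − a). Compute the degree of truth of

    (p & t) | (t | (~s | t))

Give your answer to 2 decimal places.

p & t = min(a, b) on (0.55, 0.68) = 0.55
~s = 1 − 0.96 = 0.04
~s | t = max(a, b) on (0.04, 0.68) = 0.68
t | (~s | t) = max(a, b) on (0.68, 0.68) = 0.68
(p & t) | (t | (~s | t)) = max(a, b) on (0.55, 0.68) = 0.68

0.68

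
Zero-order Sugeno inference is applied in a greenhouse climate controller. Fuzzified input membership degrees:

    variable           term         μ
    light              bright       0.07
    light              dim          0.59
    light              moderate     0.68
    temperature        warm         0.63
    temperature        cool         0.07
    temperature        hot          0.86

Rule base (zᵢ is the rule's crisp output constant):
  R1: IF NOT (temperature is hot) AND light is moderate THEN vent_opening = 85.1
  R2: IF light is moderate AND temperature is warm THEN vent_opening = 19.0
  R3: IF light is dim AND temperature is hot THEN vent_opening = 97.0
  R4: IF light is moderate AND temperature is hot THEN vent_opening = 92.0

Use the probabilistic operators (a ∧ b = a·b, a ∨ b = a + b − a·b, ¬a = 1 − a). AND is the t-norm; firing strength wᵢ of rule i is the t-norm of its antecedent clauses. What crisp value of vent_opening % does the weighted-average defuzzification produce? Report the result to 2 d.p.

R1 (z=85.1): ¬hot=1−0.86=0.14, moderate=0.68; AND[a·b] → w = 0.0952
R2 (z=19.0): moderate=0.68, warm=0.63; AND[a·b] → w = 0.4284
R3 (z=97.0): dim=0.59, hot=0.86; AND[a·b] → w = 0.5074
R4 (z=92.0): moderate=0.68, hot=0.86; AND[a·b] → w = 0.5848
Weighted average = (0.0952·85.1 + 0.4284·19.0 + 0.5074·97.0 + 0.5848·92.0) / (0.0952 + 0.4284 + 0.5074 + 0.5848)
  = 119.2605 / 1.6158 = 73.81

73.81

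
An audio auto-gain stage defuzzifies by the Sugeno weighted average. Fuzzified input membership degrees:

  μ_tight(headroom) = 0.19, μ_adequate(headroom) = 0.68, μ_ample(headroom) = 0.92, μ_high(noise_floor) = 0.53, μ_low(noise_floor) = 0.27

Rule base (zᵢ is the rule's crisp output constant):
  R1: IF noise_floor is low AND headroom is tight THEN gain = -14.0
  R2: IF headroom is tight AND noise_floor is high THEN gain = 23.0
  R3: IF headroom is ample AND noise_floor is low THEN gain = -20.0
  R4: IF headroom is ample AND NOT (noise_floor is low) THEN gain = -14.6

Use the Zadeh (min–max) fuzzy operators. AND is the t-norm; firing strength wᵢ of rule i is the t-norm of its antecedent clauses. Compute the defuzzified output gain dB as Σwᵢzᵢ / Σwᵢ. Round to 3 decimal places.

R1 (z=-14.0): low=0.27, tight=0.19; AND[min(a, b)] → w = 0.19
R2 (z=23.0): tight=0.19, high=0.53; AND[min(a, b)] → w = 0.19
R3 (z=-20.0): ample=0.92, low=0.27; AND[min(a, b)] → w = 0.27
R4 (z=-14.6): ample=0.92, ¬low=1−0.27=0.73; AND[min(a, b)] → w = 0.73
Weighted average = (0.19·-14.0 + 0.19·23.0 + 0.27·-20.0 + 0.73·-14.6) / (0.19 + 0.19 + 0.27 + 0.73)
  = -14.3480 / 1.3800 = -10.397

-10.397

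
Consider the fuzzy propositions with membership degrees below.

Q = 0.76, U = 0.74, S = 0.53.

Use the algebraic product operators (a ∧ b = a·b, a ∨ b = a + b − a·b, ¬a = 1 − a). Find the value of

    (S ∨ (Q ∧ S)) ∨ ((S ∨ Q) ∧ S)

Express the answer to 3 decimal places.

0.851

Q ∧ S = a·b on (0.7600, 0.5300) = 0.4028
S ∨ (Q ∧ S) = a + b − a·b on (0.5300, 0.4028) = 0.7193
S ∨ Q = a + b − a·b on (0.5300, 0.7600) = 0.8872
(S ∨ Q) ∧ S = a·b on (0.8872, 0.5300) = 0.4702
(S ∨ (Q ∧ S)) ∨ ((S ∨ Q) ∧ S) = a + b − a·b on (0.7193, 0.4702) = 0.8513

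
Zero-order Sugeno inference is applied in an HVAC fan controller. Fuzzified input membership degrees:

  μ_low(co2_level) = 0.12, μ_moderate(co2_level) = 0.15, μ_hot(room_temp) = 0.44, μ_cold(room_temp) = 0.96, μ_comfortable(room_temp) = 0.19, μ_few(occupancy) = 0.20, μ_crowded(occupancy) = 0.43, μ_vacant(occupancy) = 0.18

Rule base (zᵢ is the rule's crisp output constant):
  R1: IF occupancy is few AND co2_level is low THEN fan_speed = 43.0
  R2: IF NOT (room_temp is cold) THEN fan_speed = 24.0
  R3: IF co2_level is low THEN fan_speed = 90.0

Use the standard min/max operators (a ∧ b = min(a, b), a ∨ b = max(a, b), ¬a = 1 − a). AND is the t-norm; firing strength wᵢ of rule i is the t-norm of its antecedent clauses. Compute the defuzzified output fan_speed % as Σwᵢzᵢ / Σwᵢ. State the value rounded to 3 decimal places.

R1 (z=43.0): few=0.20, low=0.12; AND[min(a, b)] → w = 0.12
R2 (z=24.0): ¬cold=1−0.96=0.04 → w = 0.04
R3 (z=90.0): low=0.12 → w = 0.12
Weighted average = (0.12·43.0 + 0.04·24.0 + 0.12·90.0) / (0.12 + 0.04 + 0.12)
  = 16.9200 / 0.2800 = 60.429

60.429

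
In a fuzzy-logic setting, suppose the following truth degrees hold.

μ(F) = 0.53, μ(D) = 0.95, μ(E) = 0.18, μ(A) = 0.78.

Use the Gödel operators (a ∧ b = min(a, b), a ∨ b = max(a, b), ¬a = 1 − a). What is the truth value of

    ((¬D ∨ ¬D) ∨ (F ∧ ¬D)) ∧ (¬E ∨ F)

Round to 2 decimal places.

¬D = 1 − 0.95 = 0.05
¬D = 1 − 0.95 = 0.05
¬D ∨ ¬D = max(a, b) on (0.05, 0.05) = 0.05
¬D = 1 − 0.95 = 0.05
F ∧ ¬D = min(a, b) on (0.53, 0.05) = 0.05
(¬D ∨ ¬D) ∨ (F ∧ ¬D) = max(a, b) on (0.05, 0.05) = 0.05
¬E = 1 − 0.18 = 0.82
¬E ∨ F = max(a, b) on (0.82, 0.53) = 0.82
((¬D ∨ ¬D) ∨ (F ∧ ¬D)) ∧ (¬E ∨ F) = min(a, b) on (0.05, 0.82) = 0.05

0.05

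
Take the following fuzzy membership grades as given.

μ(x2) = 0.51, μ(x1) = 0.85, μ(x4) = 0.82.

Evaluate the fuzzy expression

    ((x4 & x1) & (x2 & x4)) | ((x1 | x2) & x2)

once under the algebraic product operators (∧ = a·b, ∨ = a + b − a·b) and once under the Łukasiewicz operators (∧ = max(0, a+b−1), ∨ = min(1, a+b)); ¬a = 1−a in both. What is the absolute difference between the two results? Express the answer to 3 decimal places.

Under algebraic product:
  x4 & x1 = a·b on (0.8200, 0.8500) = 0.6970
  x2 & x4 = a·b on (0.5100, 0.8200) = 0.4182
  (x4 & x1) & (x2 & x4) = a·b on (0.6970, 0.4182) = 0.2915
  x1 | x2 = a + b − a·b on (0.8500, 0.5100) = 0.9265
  (x1 | x2) & x2 = a·b on (0.9265, 0.5100) = 0.4725
  ((x4 & x1) & (x2 & x4)) | ((x1 | x2) & x2) = a + b − a·b on (0.2915, 0.4725) = 0.6263
  → value = 0.6263
Under Łukasiewicz:
  x4 & x1 = max(0, a+b−1) on (0.82, 0.85) = 0.67
  x2 & x4 = max(0, a+b−1) on (0.51, 0.82) = 0.33
  (x4 & x1) & (x2 & x4) = max(0, a+b−1) on (0.67, 0.33) = 0.00
  x1 | x2 = min(1, a+b) on (0.85, 0.51) = 1.00
  (x1 | x2) & x2 = max(0, a+b−1) on (1.00, 0.51) = 0.51
  ((x4 & x1) & (x2 & x4)) | ((x1 | x2) & x2) = min(1, a+b) on (0.00, 0.51) = 0.51
  → value = 0.5100
|0.6263 − 0.5100| = 0.116

0.116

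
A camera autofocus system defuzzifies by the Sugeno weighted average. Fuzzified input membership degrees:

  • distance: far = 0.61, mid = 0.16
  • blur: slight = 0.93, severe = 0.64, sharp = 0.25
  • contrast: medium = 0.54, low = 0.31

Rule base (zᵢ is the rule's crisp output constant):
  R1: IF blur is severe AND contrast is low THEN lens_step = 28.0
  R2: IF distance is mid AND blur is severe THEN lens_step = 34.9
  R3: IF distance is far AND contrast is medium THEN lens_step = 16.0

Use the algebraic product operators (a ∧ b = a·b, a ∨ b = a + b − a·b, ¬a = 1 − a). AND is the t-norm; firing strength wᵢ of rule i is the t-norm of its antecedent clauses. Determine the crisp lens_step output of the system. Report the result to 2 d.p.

R1 (z=28.0): severe=0.64, low=0.31; AND[a·b] → w = 0.1984
R2 (z=34.9): mid=0.16, severe=0.64; AND[a·b] → w = 0.1024
R3 (z=16.0): far=0.61, medium=0.54; AND[a·b] → w = 0.3294
Weighted average = (0.1984·28.0 + 0.1024·34.9 + 0.3294·16.0) / (0.1984 + 0.1024 + 0.3294)
  = 14.3994 / 0.6302 = 22.85

22.85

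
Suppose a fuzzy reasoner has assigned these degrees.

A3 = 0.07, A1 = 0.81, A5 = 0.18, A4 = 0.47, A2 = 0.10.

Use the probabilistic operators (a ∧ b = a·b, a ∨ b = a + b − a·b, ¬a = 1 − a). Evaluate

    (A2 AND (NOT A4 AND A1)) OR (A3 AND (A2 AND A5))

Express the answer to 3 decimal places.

0.044

NOT A4 = 1 − 0.4700 = 0.5300
NOT A4 AND A1 = a·b on (0.5300, 0.8100) = 0.4293
A2 AND (NOT A4 AND A1) = a·b on (0.1000, 0.4293) = 0.0429
A2 AND A5 = a·b on (0.1000, 0.1800) = 0.0180
A3 AND (A2 AND A5) = a·b on (0.0700, 0.0180) = 0.0013
(A2 AND (NOT A4 AND A1)) OR (A3 AND (A2 AND A5)) = a + b − a·b on (0.0429, 0.0013) = 0.0441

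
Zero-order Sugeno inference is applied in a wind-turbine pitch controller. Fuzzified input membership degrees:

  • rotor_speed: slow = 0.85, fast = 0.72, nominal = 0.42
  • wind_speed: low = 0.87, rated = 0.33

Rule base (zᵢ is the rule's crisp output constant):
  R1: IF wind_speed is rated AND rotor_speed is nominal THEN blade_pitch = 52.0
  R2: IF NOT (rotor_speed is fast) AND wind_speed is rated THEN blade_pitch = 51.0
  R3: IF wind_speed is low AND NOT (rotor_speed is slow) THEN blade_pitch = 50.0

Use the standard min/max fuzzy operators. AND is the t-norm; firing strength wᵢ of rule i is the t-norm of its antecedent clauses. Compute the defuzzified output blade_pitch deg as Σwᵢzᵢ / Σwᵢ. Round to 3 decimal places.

51.237

R1 (z=52.0): rated=0.33, nominal=0.42; AND[min(a, b)] → w = 0.33
R2 (z=51.0): ¬fast=1−0.72=0.28, rated=0.33; AND[min(a, b)] → w = 0.28
R3 (z=50.0): low=0.87, ¬slow=1−0.85=0.15; AND[min(a, b)] → w = 0.15
Weighted average = (0.33·52.0 + 0.28·51.0 + 0.15·50.0) / (0.33 + 0.28 + 0.15)
  = 38.9400 / 0.7600 = 51.237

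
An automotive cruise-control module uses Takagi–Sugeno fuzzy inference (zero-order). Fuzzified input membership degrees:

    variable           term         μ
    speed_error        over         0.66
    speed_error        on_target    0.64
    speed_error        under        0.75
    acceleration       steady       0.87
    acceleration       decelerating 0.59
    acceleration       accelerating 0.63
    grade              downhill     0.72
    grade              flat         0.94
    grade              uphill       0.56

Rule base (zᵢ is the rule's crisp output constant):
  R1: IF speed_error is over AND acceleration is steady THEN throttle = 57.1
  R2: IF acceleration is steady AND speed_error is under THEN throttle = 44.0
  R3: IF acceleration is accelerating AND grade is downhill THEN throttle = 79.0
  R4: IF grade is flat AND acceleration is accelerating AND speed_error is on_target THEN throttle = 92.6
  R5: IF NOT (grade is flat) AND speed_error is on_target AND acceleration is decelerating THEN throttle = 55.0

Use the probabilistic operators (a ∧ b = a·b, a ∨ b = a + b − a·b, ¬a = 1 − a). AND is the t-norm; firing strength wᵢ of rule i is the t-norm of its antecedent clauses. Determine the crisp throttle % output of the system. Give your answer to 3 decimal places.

64.205

R1 (z=57.1): over=0.66, steady=0.87; AND[a·b] → w = 0.5742
R2 (z=44.0): steady=0.87, under=0.75; AND[a·b] → w = 0.6525
R3 (z=79.0): accelerating=0.63, downhill=0.72; AND[a·b] → w = 0.4536
R4 (z=92.6): flat=0.94, accelerating=0.63, on_target=0.64; AND[a·b] → w = 0.3790
R5 (z=55.0): ¬flat=1−0.94=0.06, on_target=0.64, decelerating=0.59; AND[a·b] → w = 0.0227
Weighted average = (0.5742·57.1 + 0.6525·44.0 + 0.4536·79.0 + 0.3790·92.6 + 0.0227·55.0) / (0.5742 + 0.6525 + 0.4536 + 0.3790 + 0.0227)
  = 133.6734 / 2.0820 = 64.205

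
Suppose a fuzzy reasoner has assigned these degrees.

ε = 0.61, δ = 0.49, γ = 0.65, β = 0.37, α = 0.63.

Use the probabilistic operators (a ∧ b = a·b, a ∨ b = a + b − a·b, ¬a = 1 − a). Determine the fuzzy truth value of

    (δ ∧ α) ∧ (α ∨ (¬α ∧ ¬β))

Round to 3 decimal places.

δ ∧ α = a·b on (0.4900, 0.6300) = 0.3087
¬α = 1 − 0.6300 = 0.3700
¬β = 1 − 0.3700 = 0.6300
¬α ∧ ¬β = a·b on (0.3700, 0.6300) = 0.2331
α ∨ (¬α ∧ ¬β) = a + b − a·b on (0.6300, 0.2331) = 0.7162
(δ ∧ α) ∧ (α ∨ (¬α ∧ ¬β)) = a·b on (0.3087, 0.7162) = 0.2211

0.221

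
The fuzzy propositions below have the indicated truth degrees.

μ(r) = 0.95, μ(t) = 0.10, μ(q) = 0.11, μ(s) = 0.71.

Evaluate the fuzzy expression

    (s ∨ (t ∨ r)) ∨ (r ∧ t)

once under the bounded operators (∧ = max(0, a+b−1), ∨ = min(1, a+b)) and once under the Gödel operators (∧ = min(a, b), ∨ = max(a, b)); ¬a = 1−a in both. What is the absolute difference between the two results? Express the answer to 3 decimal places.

0.050

Under bounded:
  t ∨ r = min(1, a+b) on (0.10, 0.95) = 1.00
  s ∨ (t ∨ r) = min(1, a+b) on (0.71, 1.00) = 1.00
  r ∧ t = max(0, a+b−1) on (0.95, 0.10) = 0.05
  (s ∨ (t ∨ r)) ∨ (r ∧ t) = min(1, a+b) on (1.00, 0.05) = 1.00
  → value = 1.0000
Under Gödel:
  t ∨ r = max(a, b) on (0.10, 0.95) = 0.95
  s ∨ (t ∨ r) = max(a, b) on (0.71, 0.95) = 0.95
  r ∧ t = min(a, b) on (0.95, 0.10) = 0.10
  (s ∨ (t ∨ r)) ∨ (r ∧ t) = max(a, b) on (0.95, 0.10) = 0.95
  → value = 0.9500
|1.0000 − 0.9500| = 0.050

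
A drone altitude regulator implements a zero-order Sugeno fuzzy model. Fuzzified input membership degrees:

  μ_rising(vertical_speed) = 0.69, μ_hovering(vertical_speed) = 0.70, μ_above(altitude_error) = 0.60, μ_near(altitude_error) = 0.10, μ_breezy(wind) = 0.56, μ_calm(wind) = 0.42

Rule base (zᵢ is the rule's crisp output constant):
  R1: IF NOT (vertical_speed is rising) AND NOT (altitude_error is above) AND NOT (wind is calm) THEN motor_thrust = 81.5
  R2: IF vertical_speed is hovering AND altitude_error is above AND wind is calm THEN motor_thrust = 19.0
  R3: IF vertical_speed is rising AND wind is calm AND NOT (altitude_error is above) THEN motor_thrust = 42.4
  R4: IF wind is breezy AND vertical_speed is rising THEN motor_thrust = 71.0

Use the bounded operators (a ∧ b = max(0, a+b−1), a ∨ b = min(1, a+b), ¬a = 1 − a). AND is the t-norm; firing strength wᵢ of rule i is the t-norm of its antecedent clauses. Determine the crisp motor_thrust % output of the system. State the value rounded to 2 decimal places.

R1 (z=81.5): ¬rising=1−0.69=0.31, ¬above=1−0.60=0.40, ¬calm=1−0.42=0.58; AND[max(0, a+b−1)] → w = 0.00
R2 (z=19.0): hovering=0.70, above=0.60, calm=0.42; AND[max(0, a+b−1)] → w = 0.00
R3 (z=42.4): rising=0.69, calm=0.42, ¬above=1−0.60=0.40; AND[max(0, a+b−1)] → w = 0.00
R4 (z=71.0): breezy=0.56, rising=0.69; AND[max(0, a+b−1)] → w = 0.25
Weighted average = (0.00·81.5 + 0.00·19.0 + 0.00·42.4 + 0.25·71.0) / (0.00 + 0.00 + 0.00 + 0.25)
  = 17.7500 / 0.2500 = 71.00

71.00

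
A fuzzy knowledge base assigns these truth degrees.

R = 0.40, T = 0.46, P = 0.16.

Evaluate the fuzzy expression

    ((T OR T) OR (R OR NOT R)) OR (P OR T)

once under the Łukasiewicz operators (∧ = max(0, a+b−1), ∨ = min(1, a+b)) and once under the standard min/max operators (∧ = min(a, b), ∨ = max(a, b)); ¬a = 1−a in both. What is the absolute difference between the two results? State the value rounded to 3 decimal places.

0.400

Under Łukasiewicz:
  T OR T = min(1, a+b) on (0.46, 0.46) = 0.92
  NOT R = 1 − 0.40 = 0.60
  R OR NOT R = min(1, a+b) on (0.40, 0.60) = 1.00
  (T OR T) OR (R OR NOT R) = min(1, a+b) on (0.92, 1.00) = 1.00
  P OR T = min(1, a+b) on (0.16, 0.46) = 0.62
  ((T OR T) OR (R OR NOT R)) OR (P OR T) = min(1, a+b) on (1.00, 0.62) = 1.00
  → value = 1.0000
Under standard min/max:
  T OR T = max(a, b) on (0.46, 0.46) = 0.46
  NOT R = 1 − 0.40 = 0.60
  R OR NOT R = max(a, b) on (0.40, 0.60) = 0.60
  (T OR T) OR (R OR NOT R) = max(a, b) on (0.46, 0.60) = 0.60
  P OR T = max(a, b) on (0.16, 0.46) = 0.46
  ((T OR T) OR (R OR NOT R)) OR (P OR T) = max(a, b) on (0.60, 0.46) = 0.60
  → value = 0.6000
|1.0000 − 0.6000| = 0.400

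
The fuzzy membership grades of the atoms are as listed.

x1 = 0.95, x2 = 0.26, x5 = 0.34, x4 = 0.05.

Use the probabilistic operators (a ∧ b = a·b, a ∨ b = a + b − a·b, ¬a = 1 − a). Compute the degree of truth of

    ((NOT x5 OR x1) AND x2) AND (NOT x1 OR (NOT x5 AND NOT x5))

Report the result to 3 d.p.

NOT x5 = 1 − 0.3400 = 0.6600
NOT x5 OR x1 = a + b − a·b on (0.6600, 0.9500) = 0.9830
(NOT x5 OR x1) AND x2 = a·b on (0.9830, 0.2600) = 0.2556
NOT x1 = 1 − 0.9500 = 0.0500
NOT x5 = 1 − 0.3400 = 0.6600
NOT x5 = 1 − 0.3400 = 0.6600
NOT x5 AND NOT x5 = a·b on (0.6600, 0.6600) = 0.4356
NOT x1 OR (NOT x5 AND NOT x5) = a + b − a·b on (0.0500, 0.4356) = 0.4638
((NOT x5 OR x1) AND x2) AND (NOT x1 OR (NOT x5 AND NOT x5)) = a·b on (0.2556, 0.4638) = 0.1185

0.119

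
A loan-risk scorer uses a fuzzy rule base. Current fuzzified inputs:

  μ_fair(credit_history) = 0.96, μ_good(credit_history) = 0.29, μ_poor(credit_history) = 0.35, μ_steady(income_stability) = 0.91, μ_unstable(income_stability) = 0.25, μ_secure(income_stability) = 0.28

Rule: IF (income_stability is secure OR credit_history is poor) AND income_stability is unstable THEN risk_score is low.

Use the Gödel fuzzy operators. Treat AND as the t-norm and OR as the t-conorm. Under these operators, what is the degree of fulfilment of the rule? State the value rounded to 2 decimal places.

firing strength: (secure=0.28 OR poor=0.35) = 0.35; AND[min(a, b)] with unstable=0.25 → w = 0.25

0.25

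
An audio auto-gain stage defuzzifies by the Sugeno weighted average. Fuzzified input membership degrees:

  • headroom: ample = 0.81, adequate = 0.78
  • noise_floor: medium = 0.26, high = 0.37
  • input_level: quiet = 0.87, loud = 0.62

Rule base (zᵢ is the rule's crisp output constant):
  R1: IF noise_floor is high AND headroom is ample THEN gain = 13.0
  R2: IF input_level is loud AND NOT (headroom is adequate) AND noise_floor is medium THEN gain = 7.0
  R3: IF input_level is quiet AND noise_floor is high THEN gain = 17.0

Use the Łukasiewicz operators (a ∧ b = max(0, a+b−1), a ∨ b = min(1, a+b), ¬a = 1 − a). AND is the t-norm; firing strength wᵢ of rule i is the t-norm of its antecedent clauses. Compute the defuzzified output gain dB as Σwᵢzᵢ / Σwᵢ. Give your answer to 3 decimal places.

R1 (z=13.0): high=0.37, ample=0.81; AND[max(0, a+b−1)] → w = 0.18
R2 (z=7.0): loud=0.62, ¬adequate=1−0.78=0.22, medium=0.26; AND[max(0, a+b−1)] → w = 0.00
R3 (z=17.0): quiet=0.87, high=0.37; AND[max(0, a+b−1)] → w = 0.24
Weighted average = (0.18·13.0 + 0.00·7.0 + 0.24·17.0) / (0.18 + 0.00 + 0.24)
  = 6.4200 / 0.4200 = 15.286

15.286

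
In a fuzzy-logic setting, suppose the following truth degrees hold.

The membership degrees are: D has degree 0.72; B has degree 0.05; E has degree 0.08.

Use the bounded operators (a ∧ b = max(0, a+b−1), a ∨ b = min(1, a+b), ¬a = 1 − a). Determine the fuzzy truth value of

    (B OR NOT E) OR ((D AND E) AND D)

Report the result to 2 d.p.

0.97

NOT E = 1 − 0.08 = 0.92
B OR NOT E = min(1, a+b) on (0.05, 0.92) = 0.97
D AND E = max(0, a+b−1) on (0.72, 0.08) = 0.00
(D AND E) AND D = max(0, a+b−1) on (0.00, 0.72) = 0.00
(B OR NOT E) OR ((D AND E) AND D) = min(1, a+b) on (0.97, 0.00) = 0.97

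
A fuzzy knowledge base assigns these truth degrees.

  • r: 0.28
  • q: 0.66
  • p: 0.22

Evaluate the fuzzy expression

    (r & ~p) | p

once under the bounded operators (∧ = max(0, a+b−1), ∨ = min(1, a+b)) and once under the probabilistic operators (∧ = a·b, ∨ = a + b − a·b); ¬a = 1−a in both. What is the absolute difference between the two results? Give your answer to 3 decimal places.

0.110

Under bounded:
  ~p = 1 − 0.22 = 0.78
  r & ~p = max(0, a+b−1) on (0.28, 0.78) = 0.06
  (r & ~p) | p = min(1, a+b) on (0.06, 0.22) = 0.28
  → value = 0.2800
Under probabilistic:
  ~p = 1 − 0.2200 = 0.7800
  r & ~p = a·b on (0.2800, 0.7800) = 0.2184
  (r & ~p) | p = a + b − a·b on (0.2184, 0.2200) = 0.3904
  → value = 0.3904
|0.2800 − 0.3904| = 0.110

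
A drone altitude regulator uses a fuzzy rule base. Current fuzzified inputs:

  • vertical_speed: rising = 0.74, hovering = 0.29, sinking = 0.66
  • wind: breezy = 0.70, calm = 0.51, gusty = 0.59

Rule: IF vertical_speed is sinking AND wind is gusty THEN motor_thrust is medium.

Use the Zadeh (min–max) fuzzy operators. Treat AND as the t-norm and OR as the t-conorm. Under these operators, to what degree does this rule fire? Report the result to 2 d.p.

firing strength: sinking=0.66, gusty=0.59; AND[min(a, b)] → w = 0.59

0.59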